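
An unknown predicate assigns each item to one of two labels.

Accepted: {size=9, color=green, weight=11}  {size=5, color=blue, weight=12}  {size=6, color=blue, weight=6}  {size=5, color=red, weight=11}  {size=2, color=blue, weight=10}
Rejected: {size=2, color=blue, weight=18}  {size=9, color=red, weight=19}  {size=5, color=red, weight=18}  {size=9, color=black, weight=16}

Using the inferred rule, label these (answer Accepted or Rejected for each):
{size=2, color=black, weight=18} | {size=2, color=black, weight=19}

The rule appears to be: weight ≤ 12.
{size=2, color=black, weight=18}: Rejected (weight = 18). {size=2, color=black, weight=19}: Rejected (weight = 19).

Rejected, Rejected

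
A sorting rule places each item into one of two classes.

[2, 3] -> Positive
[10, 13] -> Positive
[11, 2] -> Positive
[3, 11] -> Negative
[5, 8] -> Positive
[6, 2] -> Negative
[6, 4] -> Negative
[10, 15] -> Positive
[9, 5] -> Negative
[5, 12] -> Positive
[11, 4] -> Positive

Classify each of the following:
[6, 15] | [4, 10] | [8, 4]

Positive, Negative, Negative

The common property of the 'Positive' items is: sum is odd. No 'Negative' item has it.
[6, 15]: Positive (6+15 = 21).
[4, 10]: Negative (4+10 = 14).
[8, 4]: Negative (8+4 = 12).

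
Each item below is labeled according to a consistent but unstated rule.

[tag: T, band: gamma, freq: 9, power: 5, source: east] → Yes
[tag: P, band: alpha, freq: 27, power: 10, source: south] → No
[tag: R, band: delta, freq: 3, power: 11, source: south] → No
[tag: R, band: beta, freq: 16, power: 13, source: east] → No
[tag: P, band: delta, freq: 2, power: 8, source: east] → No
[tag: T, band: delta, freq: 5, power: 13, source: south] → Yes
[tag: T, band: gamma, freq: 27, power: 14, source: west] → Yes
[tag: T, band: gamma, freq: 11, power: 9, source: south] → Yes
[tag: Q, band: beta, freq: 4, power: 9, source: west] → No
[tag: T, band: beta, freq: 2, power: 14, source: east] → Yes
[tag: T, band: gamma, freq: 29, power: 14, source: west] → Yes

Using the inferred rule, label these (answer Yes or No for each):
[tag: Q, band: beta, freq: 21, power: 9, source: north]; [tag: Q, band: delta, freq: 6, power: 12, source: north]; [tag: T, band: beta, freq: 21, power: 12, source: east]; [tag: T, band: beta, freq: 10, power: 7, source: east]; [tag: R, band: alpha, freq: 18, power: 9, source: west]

No, No, Yes, Yes, No

Comparing the two groups points to one rule — tag is T.
[tag: Q, band: beta, freq: 21, power: 9, source: north] → tag is Q → No. [tag: Q, band: delta, freq: 6, power: 12, source: north] → tag is Q → No. [tag: T, band: beta, freq: 21, power: 12, source: east] → tag is T → Yes. [tag: T, band: beta, freq: 10, power: 7, source: east] → tag is T → Yes. [tag: R, band: alpha, freq: 18, power: 9, source: west] → tag is R → No.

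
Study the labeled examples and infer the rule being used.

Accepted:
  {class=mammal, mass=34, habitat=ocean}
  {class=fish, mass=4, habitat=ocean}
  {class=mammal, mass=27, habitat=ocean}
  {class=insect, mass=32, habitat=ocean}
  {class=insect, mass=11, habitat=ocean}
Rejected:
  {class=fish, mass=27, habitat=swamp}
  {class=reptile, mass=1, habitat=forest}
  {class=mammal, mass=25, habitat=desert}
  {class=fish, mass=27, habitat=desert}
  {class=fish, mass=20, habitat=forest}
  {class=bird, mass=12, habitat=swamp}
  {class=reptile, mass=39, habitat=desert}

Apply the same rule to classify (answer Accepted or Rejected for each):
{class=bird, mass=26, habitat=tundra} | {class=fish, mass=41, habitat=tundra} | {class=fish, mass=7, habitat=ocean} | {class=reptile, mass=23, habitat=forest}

The rule appears to be: habitat is ocean.
Rejected: {class=bird, mass=26, habitat=tundra}, since habitat is tundra.
Rejected: {class=fish, mass=41, habitat=tundra}, since habitat is tundra.
Accepted: {class=fish, mass=7, habitat=ocean}, since habitat is ocean.
Rejected: {class=reptile, mass=23, habitat=forest}, since habitat is forest.

Rejected, Rejected, Accepted, Rejected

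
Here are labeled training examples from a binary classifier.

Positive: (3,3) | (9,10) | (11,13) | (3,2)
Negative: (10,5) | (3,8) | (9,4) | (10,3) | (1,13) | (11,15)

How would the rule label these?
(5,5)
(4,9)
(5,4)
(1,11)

The rule appears to be: |first − second| ≤ 2.
(5,5) → |5−5| = 0 → Positive. (4,9) → |4−9| = 5 → Negative. (5,4) → |5−4| = 1 → Positive. (1,11) → |1−11| = 10 → Negative.

Positive, Negative, Positive, Negative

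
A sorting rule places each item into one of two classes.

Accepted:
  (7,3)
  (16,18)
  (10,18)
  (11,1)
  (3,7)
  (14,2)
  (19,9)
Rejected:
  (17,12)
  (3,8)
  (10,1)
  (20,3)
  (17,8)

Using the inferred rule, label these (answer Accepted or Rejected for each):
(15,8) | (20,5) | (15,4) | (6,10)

Rejected, Rejected, Rejected, Accepted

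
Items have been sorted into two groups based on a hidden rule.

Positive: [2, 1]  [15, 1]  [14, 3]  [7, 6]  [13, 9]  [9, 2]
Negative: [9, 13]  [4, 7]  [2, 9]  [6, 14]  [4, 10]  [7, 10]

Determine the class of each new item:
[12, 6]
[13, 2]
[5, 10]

Positive, Positive, Negative

Every 'Positive' example satisfies: first > second. None of the 'Negative' examples do.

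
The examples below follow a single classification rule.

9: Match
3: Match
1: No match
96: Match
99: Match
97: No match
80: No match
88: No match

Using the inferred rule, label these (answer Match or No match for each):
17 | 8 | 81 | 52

No match, No match, Match, No match

'Match' ⟺ multiple of 3.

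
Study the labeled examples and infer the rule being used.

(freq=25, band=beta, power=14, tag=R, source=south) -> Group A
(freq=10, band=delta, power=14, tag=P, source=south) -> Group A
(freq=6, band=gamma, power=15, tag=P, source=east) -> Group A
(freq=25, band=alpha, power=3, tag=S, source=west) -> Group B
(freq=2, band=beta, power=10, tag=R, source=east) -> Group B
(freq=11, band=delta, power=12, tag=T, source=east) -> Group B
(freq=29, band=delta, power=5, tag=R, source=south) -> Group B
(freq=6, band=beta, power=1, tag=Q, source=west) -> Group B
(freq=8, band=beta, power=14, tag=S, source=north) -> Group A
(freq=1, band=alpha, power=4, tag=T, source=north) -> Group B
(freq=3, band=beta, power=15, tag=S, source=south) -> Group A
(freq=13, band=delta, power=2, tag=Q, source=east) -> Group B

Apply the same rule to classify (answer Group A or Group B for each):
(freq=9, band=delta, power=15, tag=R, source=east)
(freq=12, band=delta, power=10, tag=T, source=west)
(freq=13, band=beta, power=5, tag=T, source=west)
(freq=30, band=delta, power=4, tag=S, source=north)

'Group A' ⟺ power ≥ 14.
(freq=9, band=delta, power=15, tag=R, source=east) — power = 15, hence Group A. (freq=12, band=delta, power=10, tag=T, source=west) — power = 10, hence Group B. (freq=13, band=beta, power=5, tag=T, source=west) — power = 5, hence Group B. (freq=30, band=delta, power=4, tag=S, source=north) — power = 4, hence Group B.

Group A, Group B, Group B, Group B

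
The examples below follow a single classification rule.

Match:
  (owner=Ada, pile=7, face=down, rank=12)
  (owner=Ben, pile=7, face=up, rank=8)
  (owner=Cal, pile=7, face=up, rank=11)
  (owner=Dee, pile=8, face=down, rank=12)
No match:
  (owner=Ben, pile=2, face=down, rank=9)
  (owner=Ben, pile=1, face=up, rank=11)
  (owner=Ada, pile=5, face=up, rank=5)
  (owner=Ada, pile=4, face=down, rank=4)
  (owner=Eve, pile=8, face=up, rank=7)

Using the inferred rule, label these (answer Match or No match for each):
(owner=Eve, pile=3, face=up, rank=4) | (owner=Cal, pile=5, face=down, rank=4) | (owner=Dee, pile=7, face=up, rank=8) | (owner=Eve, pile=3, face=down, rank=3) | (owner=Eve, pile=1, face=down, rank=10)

Rule: rank ≥ 8 AND pile ≥ 4. This holds for each 'Match' example and fails for each 'No match' one.
(owner=Eve, pile=3, face=up, rank=4): rank = 4, pile = 3 — fails this test, so No match.
(owner=Cal, pile=5, face=down, rank=4): rank = 4, pile = 5 — fails this test, so No match.
(owner=Dee, pile=7, face=up, rank=8): rank = 8, pile = 7 — checks out, so Match.
(owner=Eve, pile=3, face=down, rank=3): rank = 3, pile = 3 — fails this test, so No match.
(owner=Eve, pile=1, face=down, rank=10): rank = 10, pile = 1 — fails this test, so No match.

No match, No match, Match, No match, No match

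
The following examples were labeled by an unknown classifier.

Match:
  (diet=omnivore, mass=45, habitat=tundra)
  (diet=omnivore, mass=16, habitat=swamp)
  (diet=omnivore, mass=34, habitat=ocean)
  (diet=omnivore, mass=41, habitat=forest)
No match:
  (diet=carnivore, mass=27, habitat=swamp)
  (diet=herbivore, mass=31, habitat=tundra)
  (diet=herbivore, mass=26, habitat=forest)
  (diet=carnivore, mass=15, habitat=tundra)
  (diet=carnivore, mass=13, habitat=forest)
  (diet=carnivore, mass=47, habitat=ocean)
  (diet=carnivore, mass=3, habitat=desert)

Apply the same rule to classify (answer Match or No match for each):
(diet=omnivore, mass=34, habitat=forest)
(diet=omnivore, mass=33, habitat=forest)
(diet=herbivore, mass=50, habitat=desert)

Match, Match, No match

Looking at the examples, the only property every 'Match' case has and every 'No match' case lacks is: diet is omnivore.
Match: (diet=omnivore, mass=34, habitat=forest), since diet is omnivore. Match: (diet=omnivore, mass=33, habitat=forest), since diet is omnivore. No match: (diet=herbivore, mass=50, habitat=desert), since diet is herbivore.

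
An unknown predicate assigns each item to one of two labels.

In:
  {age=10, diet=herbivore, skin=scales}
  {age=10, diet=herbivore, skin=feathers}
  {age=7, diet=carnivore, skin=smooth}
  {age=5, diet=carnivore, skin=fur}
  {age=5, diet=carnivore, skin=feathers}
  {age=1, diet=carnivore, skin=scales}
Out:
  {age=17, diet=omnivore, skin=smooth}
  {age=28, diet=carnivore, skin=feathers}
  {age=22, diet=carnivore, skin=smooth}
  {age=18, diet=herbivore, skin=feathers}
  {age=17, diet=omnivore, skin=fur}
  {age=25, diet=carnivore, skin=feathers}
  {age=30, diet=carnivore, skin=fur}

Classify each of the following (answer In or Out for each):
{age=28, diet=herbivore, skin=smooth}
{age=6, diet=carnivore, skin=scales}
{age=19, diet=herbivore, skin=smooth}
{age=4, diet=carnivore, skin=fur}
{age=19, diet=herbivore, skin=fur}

All 'In' examples share one property — age ≤ 10 — and every 'Out' example lacks it.

Out, In, Out, In, Out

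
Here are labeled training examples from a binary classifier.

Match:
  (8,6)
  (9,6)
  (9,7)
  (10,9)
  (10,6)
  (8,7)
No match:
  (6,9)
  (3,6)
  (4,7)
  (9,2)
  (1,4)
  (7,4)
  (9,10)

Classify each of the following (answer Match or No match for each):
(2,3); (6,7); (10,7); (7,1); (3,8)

No match, No match, Match, No match, No match

The distinguishing property — first > second AND sum ≥ 14 — holds for all the 'Match' cases and none of the 'No match' cases.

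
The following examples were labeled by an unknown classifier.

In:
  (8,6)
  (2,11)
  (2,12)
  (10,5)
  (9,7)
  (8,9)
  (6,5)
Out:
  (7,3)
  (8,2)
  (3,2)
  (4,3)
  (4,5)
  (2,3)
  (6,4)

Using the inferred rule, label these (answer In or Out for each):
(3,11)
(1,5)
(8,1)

In, Out, Out

One predicate separates the groups cleanly: sum ≥ 11.
(3,11) → 3+11 = 14 → In.
(1,5) → 1+5 = 6 → Out.
(8,1) → 8+1 = 9 → Out.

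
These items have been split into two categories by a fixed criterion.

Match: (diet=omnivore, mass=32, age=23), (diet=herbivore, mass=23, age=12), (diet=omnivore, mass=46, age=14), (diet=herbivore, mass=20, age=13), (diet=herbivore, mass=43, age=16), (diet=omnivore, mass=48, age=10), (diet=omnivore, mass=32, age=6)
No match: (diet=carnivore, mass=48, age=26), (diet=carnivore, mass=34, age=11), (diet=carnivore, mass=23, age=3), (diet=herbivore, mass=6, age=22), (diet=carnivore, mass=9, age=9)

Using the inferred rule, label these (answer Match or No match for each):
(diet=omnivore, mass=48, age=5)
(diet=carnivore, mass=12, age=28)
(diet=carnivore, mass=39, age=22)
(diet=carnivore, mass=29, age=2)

Match, No match, No match, No match

The pattern is that an item is 'Match' exactly when: diet is not carnivore AND mass ≥ 9.
(diet=omnivore, mass=48, age=5) — diet is omnivore, mass = 48, hence Match. (diet=carnivore, mass=12, age=28) — diet is carnivore, mass = 12, hence No match. (diet=carnivore, mass=39, age=22) — diet is carnivore, mass = 39, hence No match. (diet=carnivore, mass=29, age=2) — diet is carnivore, mass = 29, hence No match.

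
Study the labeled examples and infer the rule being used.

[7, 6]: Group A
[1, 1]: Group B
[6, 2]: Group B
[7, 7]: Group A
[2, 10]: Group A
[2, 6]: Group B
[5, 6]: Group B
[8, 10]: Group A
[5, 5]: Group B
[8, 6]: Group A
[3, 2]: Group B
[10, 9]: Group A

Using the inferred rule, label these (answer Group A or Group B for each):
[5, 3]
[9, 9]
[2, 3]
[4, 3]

Group B, Group A, Group B, Group B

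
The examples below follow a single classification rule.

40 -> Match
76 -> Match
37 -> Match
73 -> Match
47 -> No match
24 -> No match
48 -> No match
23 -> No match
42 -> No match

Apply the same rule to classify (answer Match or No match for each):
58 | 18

Checking candidate rules against both groups, what survives is: ≡ 1 (mod 3).
Match: 58, since 58 mod 3 = 1. No match: 18, since 18 mod 3 = 0.

Match, No match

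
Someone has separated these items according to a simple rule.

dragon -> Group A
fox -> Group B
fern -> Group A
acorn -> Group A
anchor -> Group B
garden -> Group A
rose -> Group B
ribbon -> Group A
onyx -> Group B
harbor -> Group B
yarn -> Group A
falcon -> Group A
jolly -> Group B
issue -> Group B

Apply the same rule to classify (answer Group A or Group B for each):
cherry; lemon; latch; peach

Group B, Group A, Group B, Group B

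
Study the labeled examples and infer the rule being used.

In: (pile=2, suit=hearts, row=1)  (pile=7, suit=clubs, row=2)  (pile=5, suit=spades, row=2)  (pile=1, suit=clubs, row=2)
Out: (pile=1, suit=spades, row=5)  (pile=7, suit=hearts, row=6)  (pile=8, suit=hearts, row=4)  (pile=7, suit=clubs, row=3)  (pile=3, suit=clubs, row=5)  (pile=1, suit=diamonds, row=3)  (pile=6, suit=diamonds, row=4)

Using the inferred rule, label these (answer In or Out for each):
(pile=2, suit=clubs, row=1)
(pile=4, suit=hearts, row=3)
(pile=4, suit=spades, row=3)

In, Out, Out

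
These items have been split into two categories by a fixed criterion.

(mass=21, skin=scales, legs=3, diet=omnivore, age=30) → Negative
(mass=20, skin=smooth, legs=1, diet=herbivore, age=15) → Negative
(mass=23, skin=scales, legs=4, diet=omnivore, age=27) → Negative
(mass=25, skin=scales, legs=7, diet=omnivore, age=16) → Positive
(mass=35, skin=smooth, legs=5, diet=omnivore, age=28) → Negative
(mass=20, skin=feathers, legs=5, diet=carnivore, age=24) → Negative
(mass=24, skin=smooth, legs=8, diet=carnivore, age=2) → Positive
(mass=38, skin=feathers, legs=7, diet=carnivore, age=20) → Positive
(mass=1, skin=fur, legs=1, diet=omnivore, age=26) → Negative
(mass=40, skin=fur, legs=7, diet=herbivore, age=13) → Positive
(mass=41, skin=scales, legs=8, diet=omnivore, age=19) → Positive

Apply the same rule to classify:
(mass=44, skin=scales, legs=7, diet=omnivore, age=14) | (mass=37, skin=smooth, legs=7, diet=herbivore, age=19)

Positive, Positive

The simplest hypothesis consistent with all the labels is: legs ≥ 7.
(mass=44, skin=scales, legs=7, diet=omnivore, age=14) — legs = 7, hence Positive.
(mass=37, skin=smooth, legs=7, diet=herbivore, age=19) — legs = 7, hence Positive.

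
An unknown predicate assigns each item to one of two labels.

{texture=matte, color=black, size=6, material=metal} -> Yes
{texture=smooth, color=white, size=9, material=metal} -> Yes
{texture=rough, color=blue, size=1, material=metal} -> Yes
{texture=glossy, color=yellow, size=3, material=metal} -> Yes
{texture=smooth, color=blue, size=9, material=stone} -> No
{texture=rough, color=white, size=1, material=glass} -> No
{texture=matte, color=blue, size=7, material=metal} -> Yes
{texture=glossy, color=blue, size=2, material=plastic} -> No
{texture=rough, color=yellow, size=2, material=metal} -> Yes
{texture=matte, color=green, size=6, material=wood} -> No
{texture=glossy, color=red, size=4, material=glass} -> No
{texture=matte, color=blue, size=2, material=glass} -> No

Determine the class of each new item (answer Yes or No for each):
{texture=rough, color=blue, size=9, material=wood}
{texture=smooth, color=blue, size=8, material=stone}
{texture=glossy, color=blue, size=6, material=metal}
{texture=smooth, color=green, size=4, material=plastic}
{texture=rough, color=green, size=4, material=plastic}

The simplest hypothesis consistent with all the labels is: material is metal.
{texture=rough, color=blue, size=9, material=wood}: No (material is wood). {texture=smooth, color=blue, size=8, material=stone}: No (material is stone). {texture=glossy, color=blue, size=6, material=metal}: Yes (material is metal). {texture=smooth, color=green, size=4, material=plastic}: No (material is plastic). {texture=rough, color=green, size=4, material=plastic}: No (material is plastic).

No, No, Yes, No, No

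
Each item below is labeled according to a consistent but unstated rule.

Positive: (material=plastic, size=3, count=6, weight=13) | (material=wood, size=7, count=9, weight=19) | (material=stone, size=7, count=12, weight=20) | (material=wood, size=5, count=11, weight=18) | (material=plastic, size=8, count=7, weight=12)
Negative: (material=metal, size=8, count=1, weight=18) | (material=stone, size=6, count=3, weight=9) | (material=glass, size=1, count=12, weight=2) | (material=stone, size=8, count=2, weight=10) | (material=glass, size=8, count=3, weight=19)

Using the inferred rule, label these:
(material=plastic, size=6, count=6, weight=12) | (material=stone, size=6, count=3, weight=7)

All 'Positive' examples share one property — size ≥ 3 AND count ≥ 6 — and every 'Negative' example lacks it.
(material=plastic, size=6, count=6, weight=12) → size = 6, count = 6 → Positive.
(material=stone, size=6, count=3, weight=7) → size = 6, count = 3 → Negative.

Positive, Negative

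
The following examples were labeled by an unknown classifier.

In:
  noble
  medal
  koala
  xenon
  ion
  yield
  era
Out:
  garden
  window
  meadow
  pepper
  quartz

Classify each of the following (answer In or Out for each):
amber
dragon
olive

In, Out, In

The distinguishing property — odd length — holds for all the 'In' cases and none of the 'Out' cases.
amber: In (length 5). dragon: Out (length 6). olive: In (length 5).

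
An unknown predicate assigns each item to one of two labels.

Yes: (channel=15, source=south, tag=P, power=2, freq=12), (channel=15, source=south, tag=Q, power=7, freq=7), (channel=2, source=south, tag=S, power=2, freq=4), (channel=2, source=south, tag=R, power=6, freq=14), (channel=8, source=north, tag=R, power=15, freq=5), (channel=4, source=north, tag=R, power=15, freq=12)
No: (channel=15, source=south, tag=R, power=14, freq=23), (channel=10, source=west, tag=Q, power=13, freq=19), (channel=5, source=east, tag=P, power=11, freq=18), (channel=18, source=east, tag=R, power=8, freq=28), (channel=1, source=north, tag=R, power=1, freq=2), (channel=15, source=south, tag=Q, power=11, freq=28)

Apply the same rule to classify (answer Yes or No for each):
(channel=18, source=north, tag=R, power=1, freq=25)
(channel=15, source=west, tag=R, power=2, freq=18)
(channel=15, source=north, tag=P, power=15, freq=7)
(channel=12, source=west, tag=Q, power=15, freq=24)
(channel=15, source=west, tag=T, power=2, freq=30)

The pattern is that an item is 'Yes' exactly when: freq ≥ 4 AND freq ≤ 14.
(channel=18, source=north, tag=R, power=1, freq=25): freq = 25, lacks this property → No. (channel=15, source=west, tag=R, power=2, freq=18): freq = 18, lacks this property → No. (channel=15, source=north, tag=P, power=15, freq=7): freq = 7, checks out → Yes. (channel=12, source=west, tag=Q, power=15, freq=24): freq = 24, lacks this property → No. (channel=15, source=west, tag=T, power=2, freq=30): freq = 30, lacks this property → No.

No, No, Yes, No, No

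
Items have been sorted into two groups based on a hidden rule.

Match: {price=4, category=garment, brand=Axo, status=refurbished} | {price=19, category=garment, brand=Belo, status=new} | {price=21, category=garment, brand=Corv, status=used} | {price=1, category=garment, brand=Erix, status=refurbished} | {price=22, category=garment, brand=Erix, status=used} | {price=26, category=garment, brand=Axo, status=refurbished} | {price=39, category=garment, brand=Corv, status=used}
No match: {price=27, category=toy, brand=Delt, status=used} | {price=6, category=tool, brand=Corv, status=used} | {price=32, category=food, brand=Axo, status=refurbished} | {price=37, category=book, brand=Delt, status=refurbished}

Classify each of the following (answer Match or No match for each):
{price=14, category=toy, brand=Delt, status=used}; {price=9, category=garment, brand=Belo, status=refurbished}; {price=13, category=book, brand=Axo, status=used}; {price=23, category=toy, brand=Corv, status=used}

Rule: category is garment. This holds for each 'Match' example and fails for each 'No match' one.

No match, Match, No match, No match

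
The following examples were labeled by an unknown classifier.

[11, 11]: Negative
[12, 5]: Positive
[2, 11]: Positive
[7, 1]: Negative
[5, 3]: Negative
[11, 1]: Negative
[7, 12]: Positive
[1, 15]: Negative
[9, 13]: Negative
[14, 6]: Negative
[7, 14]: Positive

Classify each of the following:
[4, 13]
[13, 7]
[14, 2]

Positive, Negative, Negative

The rule appears to be: sum is odd.
Positive: [4, 13], since 4+13 = 17.
Negative: [13, 7], since 13+7 = 20.
Negative: [14, 2], since 14+2 = 16.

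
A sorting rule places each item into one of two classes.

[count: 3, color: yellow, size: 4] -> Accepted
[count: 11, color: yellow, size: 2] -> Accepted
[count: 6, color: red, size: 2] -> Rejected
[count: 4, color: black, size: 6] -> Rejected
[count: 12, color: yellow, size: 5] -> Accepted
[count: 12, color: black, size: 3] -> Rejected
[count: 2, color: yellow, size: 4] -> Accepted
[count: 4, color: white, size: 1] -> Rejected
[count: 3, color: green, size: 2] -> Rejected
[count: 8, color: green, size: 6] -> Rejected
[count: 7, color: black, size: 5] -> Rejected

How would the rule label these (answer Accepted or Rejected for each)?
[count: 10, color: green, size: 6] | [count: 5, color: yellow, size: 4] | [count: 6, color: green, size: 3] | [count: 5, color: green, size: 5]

Rejected, Accepted, Rejected, Rejected

The simplest hypothesis consistent with all the labels is: color is yellow.
[count: 10, color: green, size: 6] — color is green, hence Rejected.
[count: 5, color: yellow, size: 4] — color is yellow, hence Accepted.
[count: 6, color: green, size: 3] — color is green, hence Rejected.
[count: 5, color: green, size: 5] — color is green, hence Rejected.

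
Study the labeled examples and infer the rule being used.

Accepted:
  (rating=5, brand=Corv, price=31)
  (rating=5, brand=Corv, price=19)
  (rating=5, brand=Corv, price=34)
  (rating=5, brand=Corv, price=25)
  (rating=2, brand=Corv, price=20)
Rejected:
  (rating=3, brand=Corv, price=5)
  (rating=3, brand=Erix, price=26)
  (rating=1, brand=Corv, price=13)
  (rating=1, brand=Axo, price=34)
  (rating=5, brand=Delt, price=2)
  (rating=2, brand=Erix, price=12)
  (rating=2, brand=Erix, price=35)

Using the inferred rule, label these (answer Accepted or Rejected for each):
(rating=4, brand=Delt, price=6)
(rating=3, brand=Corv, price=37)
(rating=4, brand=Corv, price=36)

Rule: brand is Corv AND price ≥ 19. This holds for each 'Accepted' example and fails for each 'Rejected' one.
(rating=4, brand=Delt, price=6) — brand is Delt, price = 6, hence Rejected. (rating=3, brand=Corv, price=37) — brand is Corv, price = 37, hence Accepted. (rating=4, brand=Corv, price=36) — brand is Corv, price = 36, hence Accepted.

Rejected, Accepted, Accepted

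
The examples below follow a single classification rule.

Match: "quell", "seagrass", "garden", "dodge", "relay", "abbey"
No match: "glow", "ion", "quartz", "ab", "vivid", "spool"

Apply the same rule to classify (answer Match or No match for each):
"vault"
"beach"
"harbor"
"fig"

No match, Match, No match, No match

Rule: contains 'e'. This holds for each 'Match' example and fails for each 'No match' one.
"vault": no 'e', fails this test → No match. "beach": has 'e', has this property → Match. "harbor": no 'e', fails this test → No match. "fig": no 'e', fails this test → No match.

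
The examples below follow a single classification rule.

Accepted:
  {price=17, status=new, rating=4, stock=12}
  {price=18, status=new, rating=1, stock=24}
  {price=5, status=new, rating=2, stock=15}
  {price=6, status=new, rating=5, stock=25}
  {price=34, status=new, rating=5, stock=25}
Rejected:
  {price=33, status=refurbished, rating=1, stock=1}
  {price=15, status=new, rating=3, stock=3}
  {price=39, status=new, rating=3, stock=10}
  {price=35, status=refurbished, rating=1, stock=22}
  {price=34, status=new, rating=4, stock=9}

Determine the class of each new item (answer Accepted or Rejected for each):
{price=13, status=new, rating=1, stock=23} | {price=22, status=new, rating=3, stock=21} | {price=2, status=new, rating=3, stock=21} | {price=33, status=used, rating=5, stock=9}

A rule that fits every label: status is new AND stock ≥ 12 — true of each 'Accepted' example, false of each 'Rejected' one.
{price=13, status=new, rating=1, stock=23}: Accepted (status is new, stock = 23). {price=22, status=new, rating=3, stock=21}: Accepted (status is new, stock = 21). {price=2, status=new, rating=3, stock=21}: Accepted (status is new, stock = 21). {price=33, status=used, rating=5, stock=9}: Rejected (status is used, stock = 9).

Accepted, Accepted, Accepted, Rejected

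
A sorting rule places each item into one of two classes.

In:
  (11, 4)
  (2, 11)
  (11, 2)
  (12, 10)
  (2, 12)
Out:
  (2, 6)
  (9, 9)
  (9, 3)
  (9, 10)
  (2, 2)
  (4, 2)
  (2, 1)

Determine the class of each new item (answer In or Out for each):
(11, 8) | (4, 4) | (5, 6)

In, Out, Out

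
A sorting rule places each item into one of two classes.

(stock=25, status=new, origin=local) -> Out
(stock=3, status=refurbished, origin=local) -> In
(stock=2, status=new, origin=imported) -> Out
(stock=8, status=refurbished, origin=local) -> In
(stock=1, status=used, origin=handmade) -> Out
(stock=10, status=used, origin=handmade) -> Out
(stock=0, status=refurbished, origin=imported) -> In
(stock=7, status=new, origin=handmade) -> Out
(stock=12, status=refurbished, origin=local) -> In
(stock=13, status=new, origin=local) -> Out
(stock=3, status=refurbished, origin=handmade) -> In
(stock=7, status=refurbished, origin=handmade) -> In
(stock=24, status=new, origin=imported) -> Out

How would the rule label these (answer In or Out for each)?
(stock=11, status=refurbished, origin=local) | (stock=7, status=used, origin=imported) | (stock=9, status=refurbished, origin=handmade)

In, Out, In

The pattern is that an item is 'In' exactly when: status is refurbished.
(stock=11, status=refurbished, origin=local) — status is refurbished, hence In. (stock=7, status=used, origin=imported) — status is used, hence Out. (stock=9, status=refurbished, origin=handmade) — status is refurbished, hence In.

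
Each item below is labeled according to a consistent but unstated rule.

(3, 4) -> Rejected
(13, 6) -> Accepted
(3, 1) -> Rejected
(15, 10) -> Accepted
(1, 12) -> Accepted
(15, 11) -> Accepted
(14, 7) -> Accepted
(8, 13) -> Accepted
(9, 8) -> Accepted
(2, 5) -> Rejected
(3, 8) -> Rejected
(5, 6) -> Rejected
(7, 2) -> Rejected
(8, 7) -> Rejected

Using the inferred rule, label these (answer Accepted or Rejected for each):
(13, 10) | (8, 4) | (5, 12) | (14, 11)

The simplest hypothesis consistent with all the labels is: max ≥ 9.
(13, 10): Accepted (max 13). (8, 4): Rejected (max 8). (5, 12): Accepted (max 12). (14, 11): Accepted (max 14).

Accepted, Rejected, Accepted, Accepted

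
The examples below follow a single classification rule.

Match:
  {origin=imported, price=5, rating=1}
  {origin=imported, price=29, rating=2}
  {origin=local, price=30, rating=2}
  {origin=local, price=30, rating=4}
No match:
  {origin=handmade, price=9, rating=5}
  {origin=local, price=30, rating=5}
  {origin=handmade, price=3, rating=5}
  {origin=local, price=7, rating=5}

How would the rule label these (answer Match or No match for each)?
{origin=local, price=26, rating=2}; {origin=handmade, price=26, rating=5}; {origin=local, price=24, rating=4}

Rule: rating ≤ 4. This holds for each 'Match' example and fails for each 'No match' one.

Match, No match, Match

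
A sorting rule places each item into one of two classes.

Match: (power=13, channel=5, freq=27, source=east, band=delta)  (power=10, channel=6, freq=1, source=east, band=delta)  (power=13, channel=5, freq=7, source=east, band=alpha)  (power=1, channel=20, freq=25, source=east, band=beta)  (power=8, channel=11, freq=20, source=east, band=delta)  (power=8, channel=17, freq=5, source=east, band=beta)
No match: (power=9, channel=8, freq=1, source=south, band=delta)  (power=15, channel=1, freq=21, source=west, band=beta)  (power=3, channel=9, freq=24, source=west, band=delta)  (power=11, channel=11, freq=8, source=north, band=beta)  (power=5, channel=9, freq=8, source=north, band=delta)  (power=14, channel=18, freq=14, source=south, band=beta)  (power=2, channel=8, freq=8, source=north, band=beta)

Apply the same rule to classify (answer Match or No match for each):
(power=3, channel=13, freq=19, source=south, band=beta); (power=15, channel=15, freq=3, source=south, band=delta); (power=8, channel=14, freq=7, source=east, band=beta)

No match, No match, Match

The pattern is that an item is 'Match' exactly when: source is east.
(power=3, channel=13, freq=19, source=south, band=beta) — source is south, hence No match. (power=15, channel=15, freq=3, source=south, band=delta) — source is south, hence No match. (power=8, channel=14, freq=7, source=east, band=beta) — source is east, hence Match.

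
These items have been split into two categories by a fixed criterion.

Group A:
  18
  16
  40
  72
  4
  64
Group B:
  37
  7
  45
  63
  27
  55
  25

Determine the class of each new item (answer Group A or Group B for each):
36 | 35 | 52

Group A, Group B, Group A

Checking candidate rules against both groups, what survives is: even.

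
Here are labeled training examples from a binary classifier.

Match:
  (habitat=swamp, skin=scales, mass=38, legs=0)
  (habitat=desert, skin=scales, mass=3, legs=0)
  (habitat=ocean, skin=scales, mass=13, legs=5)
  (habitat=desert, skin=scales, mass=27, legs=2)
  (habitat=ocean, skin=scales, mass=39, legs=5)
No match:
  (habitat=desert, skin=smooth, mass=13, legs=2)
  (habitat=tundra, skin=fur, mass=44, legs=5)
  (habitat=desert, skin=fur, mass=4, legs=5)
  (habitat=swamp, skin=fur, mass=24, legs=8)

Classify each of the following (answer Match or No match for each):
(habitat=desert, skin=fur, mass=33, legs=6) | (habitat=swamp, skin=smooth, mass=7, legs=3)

No match, No match

'Match' ⟺ skin is scales.
(habitat=desert, skin=fur, mass=33, legs=6): skin is fur, does not pass → No match.
(habitat=swamp, skin=smooth, mass=7, legs=3): skin is smooth, does not pass → No match.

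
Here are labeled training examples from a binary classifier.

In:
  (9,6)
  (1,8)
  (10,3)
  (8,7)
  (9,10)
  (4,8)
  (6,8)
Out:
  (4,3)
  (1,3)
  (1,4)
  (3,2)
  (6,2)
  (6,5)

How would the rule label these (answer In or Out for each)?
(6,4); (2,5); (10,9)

The pattern is that an item is 'In' exactly when: max ≥ 7.
(6,4) → max 6 → Out.
(2,5) → max 5 → Out.
(10,9) → max 10 → In.

Out, Out, In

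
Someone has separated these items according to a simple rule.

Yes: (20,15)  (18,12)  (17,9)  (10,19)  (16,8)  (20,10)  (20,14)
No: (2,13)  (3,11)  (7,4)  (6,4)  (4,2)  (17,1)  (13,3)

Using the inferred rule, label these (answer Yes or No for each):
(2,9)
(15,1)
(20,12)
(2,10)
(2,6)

The common property of the 'Yes' items is: sum ≥ 24. No 'No' item has it.
(2,9): 2+9 = 11, does not fit → No.
(15,1): 15+1 = 16, does not fit → No.
(20,12): 20+12 = 32, meets the rule → Yes.
(2,10): 2+10 = 12, does not fit → No.
(2,6): 2+6 = 8, does not fit → No.

No, No, Yes, No, No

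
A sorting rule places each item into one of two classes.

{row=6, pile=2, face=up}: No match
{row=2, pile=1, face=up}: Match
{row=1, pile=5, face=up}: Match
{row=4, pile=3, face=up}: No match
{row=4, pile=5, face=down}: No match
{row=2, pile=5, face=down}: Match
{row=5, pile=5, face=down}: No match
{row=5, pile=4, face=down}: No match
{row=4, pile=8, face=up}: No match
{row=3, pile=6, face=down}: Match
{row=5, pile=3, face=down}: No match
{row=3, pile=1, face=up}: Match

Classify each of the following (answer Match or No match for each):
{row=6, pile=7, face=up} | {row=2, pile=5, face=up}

The common property of the 'Match' items is: row ≤ 3. No 'No match' item has it.

No match, Match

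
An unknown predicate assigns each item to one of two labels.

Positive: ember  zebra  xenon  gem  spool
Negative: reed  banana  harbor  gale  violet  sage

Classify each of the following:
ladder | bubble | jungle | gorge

Every 'Positive' example satisfies: odd length. None of the 'Negative' examples do.
ladder: length 6 — doesn't qualify, so Negative.
bubble: length 6 — doesn't qualify, so Negative.
jungle: length 6 — doesn't qualify, so Negative.
gorge: length 5 — matches, so Positive.

Negative, Negative, Negative, Positive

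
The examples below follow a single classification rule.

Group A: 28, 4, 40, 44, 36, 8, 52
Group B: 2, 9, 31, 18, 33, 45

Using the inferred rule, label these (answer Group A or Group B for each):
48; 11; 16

Group A, Group B, Group A

One predicate separates the groups cleanly: multiple of 4.
48: Group A (48 = 4·12).
11: Group B (11 = 4·2 + 3).
16: Group A (16 = 4·4).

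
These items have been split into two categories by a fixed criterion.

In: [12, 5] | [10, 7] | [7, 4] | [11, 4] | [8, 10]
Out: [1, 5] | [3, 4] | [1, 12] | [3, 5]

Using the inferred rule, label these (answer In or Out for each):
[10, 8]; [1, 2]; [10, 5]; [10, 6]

The pattern is that an item is 'In' exactly when: first ≥ 4.
[10, 8] → first 10 → In.
[1, 2] → first 1 → Out.
[10, 5] → first 10 → In.
[10, 6] → first 10 → In.

In, Out, In, In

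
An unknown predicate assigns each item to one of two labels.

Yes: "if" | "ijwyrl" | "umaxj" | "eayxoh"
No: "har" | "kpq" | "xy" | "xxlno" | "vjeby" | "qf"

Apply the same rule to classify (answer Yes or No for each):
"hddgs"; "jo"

One predicate separates the groups cleanly: starts with a vowel.
"hddgs": starts with 'h', doesn't qualify → No. "jo": starts with 'j', doesn't qualify → No.

No, No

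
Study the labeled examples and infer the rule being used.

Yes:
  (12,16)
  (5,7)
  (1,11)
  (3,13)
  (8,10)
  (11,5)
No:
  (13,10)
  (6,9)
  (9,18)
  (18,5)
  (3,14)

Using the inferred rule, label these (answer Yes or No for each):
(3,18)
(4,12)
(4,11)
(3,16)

No, Yes, No, No

Rule: sum is even. This holds for each 'Yes' example and fails for each 'No' one.
(3,18): No (3+18 = 21). (4,12): Yes (4+12 = 16). (4,11): No (4+11 = 15). (3,16): No (3+16 = 19).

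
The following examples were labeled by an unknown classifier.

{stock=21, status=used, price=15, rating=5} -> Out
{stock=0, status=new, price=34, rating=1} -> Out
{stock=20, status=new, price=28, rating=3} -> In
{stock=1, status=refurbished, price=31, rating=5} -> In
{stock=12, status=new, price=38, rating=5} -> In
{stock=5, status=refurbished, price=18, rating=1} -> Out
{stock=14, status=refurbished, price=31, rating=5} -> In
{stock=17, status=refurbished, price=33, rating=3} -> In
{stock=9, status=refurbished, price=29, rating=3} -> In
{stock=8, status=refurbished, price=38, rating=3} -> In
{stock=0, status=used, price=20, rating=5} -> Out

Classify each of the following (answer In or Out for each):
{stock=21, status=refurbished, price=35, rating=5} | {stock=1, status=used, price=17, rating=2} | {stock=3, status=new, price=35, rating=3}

The pattern is that an item is 'In' exactly when: price ≥ 20 AND stock ≥ 1.
In: {stock=21, status=refurbished, price=35, rating=5}, since price = 35, stock = 21.
Out: {stock=1, status=used, price=17, rating=2}, since price = 17, stock = 1.
In: {stock=3, status=new, price=35, rating=3}, since price = 35, stock = 3.

In, Out, In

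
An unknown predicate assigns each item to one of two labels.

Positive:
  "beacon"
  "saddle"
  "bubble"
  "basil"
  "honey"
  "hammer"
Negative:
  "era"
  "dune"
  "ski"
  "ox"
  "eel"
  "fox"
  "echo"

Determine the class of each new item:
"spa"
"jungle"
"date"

All 'Positive' examples share one property — length ≥ 5 — and every 'Negative' example lacks it.
"spa" — length 3, hence Negative.
"jungle" — length 6, hence Positive.
"date" — length 4, hence Negative.

Negative, Positive, Negative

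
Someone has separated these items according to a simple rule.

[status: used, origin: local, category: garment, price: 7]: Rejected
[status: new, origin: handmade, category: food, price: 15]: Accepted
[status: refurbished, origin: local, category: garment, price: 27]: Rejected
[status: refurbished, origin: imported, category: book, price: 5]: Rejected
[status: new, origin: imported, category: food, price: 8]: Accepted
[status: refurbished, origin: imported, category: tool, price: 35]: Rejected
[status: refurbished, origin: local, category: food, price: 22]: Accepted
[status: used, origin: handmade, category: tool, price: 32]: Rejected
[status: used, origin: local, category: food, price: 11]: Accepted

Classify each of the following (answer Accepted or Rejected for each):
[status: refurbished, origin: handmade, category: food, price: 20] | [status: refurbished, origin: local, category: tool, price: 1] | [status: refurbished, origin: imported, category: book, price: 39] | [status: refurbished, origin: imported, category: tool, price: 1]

The common property of the 'Accepted' items is: category is food. No 'Rejected' item has it.
[status: refurbished, origin: handmade, category: food, price: 20]: Accepted (category is food).
[status: refurbished, origin: local, category: tool, price: 1]: Rejected (category is tool).
[status: refurbished, origin: imported, category: book, price: 39]: Rejected (category is book).
[status: refurbished, origin: imported, category: tool, price: 1]: Rejected (category is tool).

Accepted, Rejected, Rejected, Rejected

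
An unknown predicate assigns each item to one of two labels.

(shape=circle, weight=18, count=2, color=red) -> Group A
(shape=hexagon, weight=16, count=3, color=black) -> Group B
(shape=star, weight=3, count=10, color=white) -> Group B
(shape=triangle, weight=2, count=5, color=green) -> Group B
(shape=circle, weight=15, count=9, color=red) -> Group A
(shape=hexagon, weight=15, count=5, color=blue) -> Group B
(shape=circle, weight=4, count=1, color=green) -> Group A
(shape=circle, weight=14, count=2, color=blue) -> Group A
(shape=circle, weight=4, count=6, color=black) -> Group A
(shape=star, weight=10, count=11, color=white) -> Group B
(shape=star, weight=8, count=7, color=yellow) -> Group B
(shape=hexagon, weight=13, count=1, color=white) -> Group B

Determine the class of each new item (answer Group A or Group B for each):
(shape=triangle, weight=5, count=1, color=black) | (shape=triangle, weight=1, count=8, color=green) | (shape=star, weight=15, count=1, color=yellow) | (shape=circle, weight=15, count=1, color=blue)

Group B, Group B, Group B, Group A

One predicate separates the groups cleanly: shape is circle.
(shape=triangle, weight=5, count=1, color=black): shape is triangle — does not satisfy this, so Group B.
(shape=triangle, weight=1, count=8, color=green): shape is triangle — does not satisfy this, so Group B.
(shape=star, weight=15, count=1, color=yellow): shape is star — does not satisfy this, so Group B.
(shape=circle, weight=15, count=1, color=blue): shape is circle — matches, so Group A.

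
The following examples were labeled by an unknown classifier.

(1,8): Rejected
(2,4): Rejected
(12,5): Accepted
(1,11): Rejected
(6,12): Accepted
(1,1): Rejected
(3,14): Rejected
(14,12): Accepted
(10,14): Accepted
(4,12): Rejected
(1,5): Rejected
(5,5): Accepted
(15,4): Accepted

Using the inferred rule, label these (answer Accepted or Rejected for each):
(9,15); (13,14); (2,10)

The pattern is that an item is 'Accepted' exactly when: first ≥ 5.
(9,15): first 9 — has this property, so Accepted.
(13,14): first 13 — has this property, so Accepted.
(2,10): first 2 — lacks this property, so Rejected.

Accepted, Accepted, Rejected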